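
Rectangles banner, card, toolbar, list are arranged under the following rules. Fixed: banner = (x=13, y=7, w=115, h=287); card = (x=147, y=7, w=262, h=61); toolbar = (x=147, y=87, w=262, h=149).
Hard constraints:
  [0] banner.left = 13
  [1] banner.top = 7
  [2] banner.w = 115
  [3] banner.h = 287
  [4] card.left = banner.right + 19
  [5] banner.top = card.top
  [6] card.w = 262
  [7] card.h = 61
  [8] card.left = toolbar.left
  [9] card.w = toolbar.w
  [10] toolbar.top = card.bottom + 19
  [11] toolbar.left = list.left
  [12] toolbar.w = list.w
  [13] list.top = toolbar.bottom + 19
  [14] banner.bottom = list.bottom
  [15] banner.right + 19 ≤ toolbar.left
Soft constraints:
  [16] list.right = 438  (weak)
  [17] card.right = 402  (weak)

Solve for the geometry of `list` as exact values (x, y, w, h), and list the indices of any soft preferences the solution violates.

1. list.x = 147  [toolbar.left = list.left]
2. list.w = 262  [toolbar.w = list.w]
3. list.y = 255  [list.top = toolbar.bottom + 19]
4. list.h = 39  [banner.bottom = list.bottom]

list = (x=147, y=255, w=262, h=39)
violated soft preferences: 16, 17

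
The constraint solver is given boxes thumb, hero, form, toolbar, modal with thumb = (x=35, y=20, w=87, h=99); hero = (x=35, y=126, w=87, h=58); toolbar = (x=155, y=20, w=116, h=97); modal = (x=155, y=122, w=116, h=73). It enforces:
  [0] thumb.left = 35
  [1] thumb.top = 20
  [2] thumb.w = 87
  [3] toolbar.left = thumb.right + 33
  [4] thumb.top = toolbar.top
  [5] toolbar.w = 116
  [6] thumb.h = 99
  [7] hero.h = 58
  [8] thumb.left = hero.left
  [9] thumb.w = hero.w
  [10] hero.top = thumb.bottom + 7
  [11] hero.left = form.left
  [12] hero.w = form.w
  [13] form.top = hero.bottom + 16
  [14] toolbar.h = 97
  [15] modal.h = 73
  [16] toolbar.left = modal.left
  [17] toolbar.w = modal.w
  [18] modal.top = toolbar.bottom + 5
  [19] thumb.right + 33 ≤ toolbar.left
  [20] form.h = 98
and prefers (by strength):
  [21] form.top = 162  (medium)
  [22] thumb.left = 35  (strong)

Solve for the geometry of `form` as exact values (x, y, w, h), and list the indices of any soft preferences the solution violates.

form = (x=35, y=200, w=87, h=98)
violated soft preferences: 21

1. form.x = 35  [hero.left = form.left]
2. form.w = 87  [hero.w = form.w]
3. form.y = 200  [form.top = hero.bottom + 16]
4. form.h = 98  [form.h = 98]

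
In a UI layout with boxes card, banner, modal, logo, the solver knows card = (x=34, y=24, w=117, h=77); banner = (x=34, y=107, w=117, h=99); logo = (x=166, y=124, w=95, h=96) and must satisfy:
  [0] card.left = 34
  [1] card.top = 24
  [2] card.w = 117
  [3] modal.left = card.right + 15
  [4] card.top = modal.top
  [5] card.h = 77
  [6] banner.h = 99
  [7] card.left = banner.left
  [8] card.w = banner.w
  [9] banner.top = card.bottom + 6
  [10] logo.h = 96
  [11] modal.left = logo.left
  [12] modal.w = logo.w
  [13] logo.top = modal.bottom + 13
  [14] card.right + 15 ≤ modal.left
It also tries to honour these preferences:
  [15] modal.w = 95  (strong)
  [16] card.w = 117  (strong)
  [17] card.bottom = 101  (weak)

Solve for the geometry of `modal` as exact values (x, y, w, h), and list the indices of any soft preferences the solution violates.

modal = (x=166, y=24, w=95, h=87)
violated soft preferences: none

1. modal.x = 166  [modal.left = card.right + 15]
2. modal.y = 24  [card.top = modal.top]
3. modal.w = 95  [modal.w = logo.w]
4. modal.h = 87  [logo.top = modal.bottom + 13]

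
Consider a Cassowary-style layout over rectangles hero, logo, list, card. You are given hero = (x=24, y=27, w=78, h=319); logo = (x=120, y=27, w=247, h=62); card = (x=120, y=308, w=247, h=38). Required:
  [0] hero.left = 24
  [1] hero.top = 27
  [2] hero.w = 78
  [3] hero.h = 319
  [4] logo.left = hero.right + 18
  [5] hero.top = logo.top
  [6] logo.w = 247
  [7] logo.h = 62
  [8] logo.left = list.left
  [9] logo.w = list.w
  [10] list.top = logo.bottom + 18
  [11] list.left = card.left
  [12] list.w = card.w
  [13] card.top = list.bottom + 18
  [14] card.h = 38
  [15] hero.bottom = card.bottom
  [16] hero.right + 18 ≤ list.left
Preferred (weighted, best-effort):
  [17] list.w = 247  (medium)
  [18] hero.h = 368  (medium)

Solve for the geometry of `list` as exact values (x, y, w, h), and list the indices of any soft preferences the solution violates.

1. list.x = 120  [logo.left = list.left]
2. list.w = 247  [logo.w = list.w]
3. list.y = 107  [list.top = logo.bottom + 18]
4. list.h = 183  [card.top = list.bottom + 18]

list = (x=120, y=107, w=247, h=183)
violated soft preferences: 18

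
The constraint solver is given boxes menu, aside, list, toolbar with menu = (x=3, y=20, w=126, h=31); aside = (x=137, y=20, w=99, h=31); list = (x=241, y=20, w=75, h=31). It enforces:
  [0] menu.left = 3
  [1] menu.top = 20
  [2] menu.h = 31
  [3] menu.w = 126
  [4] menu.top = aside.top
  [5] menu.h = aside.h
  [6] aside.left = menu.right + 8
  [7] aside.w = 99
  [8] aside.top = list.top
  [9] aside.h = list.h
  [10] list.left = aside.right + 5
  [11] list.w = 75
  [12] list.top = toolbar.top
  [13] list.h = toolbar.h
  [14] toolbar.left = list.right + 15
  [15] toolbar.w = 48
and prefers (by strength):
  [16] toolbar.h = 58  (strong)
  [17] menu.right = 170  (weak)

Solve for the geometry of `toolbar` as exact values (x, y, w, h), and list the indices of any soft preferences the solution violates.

1. toolbar.y = 20  [list.top = toolbar.top]
2. toolbar.h = 31  [list.h = toolbar.h]
3. toolbar.x = 331  [toolbar.left = list.right + 15]
4. toolbar.w = 48  [toolbar.w = 48]

toolbar = (x=331, y=20, w=48, h=31)
violated soft preferences: 16, 17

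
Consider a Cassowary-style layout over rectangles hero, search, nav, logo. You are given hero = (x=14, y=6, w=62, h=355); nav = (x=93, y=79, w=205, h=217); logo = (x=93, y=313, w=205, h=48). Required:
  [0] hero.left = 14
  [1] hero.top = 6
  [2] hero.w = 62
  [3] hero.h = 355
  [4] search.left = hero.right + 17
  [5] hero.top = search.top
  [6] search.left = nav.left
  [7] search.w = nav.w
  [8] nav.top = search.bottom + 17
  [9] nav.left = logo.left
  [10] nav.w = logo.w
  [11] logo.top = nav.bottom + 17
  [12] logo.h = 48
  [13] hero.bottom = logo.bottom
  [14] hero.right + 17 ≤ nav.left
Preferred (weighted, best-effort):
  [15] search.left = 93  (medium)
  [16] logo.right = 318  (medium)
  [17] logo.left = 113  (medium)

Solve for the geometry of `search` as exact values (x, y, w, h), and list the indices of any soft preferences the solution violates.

1. search.x = 93  [search.left = hero.right + 17]
2. search.y = 6  [hero.top = search.top]
3. search.w = 205  [search.w = nav.w]
4. search.h = 56  [nav.top = search.bottom + 17]

search = (x=93, y=6, w=205, h=56)
violated soft preferences: 16, 17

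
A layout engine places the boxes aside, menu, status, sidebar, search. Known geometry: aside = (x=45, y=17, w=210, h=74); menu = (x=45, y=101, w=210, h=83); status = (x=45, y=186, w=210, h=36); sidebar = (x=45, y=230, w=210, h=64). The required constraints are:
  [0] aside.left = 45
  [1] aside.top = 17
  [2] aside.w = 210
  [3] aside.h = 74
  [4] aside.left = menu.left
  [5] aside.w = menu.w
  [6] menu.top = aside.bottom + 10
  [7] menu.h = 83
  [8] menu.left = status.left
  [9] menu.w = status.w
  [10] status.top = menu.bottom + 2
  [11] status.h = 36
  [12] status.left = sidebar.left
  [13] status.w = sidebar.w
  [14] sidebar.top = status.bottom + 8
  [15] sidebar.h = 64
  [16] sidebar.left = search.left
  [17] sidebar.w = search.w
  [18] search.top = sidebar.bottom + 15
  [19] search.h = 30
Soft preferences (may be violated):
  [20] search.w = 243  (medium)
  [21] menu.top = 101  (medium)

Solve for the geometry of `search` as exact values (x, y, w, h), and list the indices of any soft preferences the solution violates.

search = (x=45, y=309, w=210, h=30)
violated soft preferences: 20

1. search.x = 45  [sidebar.left = search.left]
2. search.w = 210  [sidebar.w = search.w]
3. search.y = 309  [search.top = sidebar.bottom + 15]
4. search.h = 30  [search.h = 30]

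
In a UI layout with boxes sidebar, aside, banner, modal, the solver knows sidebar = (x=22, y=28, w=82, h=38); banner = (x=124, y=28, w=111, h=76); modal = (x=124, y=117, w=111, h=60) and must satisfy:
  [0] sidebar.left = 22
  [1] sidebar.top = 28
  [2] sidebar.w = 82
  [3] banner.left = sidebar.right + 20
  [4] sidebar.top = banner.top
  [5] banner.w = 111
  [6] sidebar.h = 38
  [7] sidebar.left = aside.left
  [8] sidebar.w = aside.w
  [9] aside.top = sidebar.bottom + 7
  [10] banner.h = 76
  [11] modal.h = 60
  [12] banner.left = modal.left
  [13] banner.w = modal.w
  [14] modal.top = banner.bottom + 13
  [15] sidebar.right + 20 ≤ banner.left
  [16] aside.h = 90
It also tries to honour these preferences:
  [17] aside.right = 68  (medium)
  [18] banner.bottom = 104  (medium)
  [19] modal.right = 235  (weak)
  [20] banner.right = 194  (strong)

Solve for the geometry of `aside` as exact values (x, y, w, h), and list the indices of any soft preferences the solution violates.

aside = (x=22, y=73, w=82, h=90)
violated soft preferences: 17, 20

1. aside.x = 22  [sidebar.left = aside.left]
2. aside.w = 82  [sidebar.w = aside.w]
3. aside.y = 73  [aside.top = sidebar.bottom + 7]
4. aside.h = 90  [aside.h = 90]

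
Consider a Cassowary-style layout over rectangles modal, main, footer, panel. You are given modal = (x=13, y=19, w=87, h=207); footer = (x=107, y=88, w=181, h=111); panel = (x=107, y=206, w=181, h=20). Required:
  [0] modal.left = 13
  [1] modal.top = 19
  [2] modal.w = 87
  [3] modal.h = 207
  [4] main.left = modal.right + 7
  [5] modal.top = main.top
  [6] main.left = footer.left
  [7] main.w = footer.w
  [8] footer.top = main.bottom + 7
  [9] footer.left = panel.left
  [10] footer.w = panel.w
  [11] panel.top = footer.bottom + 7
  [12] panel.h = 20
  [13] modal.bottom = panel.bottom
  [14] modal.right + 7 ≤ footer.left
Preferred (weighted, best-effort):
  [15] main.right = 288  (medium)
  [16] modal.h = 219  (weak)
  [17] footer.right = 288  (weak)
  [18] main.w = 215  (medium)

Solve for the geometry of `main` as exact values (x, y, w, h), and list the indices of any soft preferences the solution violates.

1. main.x = 107  [main.left = modal.right + 7]
2. main.y = 19  [modal.top = main.top]
3. main.w = 181  [main.w = footer.w]
4. main.h = 62  [footer.top = main.bottom + 7]

main = (x=107, y=19, w=181, h=62)
violated soft preferences: 16, 18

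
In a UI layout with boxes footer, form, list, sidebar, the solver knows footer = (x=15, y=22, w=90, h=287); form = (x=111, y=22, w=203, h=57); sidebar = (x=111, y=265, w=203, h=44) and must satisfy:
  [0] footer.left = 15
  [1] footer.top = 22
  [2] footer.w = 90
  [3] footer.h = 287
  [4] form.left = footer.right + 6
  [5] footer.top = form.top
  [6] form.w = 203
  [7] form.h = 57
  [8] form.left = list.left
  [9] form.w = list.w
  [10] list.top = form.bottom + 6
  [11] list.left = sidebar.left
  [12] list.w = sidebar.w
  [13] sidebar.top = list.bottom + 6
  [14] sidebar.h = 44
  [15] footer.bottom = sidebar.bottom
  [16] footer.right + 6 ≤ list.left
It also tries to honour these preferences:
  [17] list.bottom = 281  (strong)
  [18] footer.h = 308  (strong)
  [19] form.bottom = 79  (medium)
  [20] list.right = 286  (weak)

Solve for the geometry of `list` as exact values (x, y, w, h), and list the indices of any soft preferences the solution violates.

list = (x=111, y=85, w=203, h=174)
violated soft preferences: 17, 18, 20

1. list.x = 111  [form.left = list.left]
2. list.w = 203  [form.w = list.w]
3. list.y = 85  [list.top = form.bottom + 6]
4. list.h = 174  [sidebar.top = list.bottom + 6]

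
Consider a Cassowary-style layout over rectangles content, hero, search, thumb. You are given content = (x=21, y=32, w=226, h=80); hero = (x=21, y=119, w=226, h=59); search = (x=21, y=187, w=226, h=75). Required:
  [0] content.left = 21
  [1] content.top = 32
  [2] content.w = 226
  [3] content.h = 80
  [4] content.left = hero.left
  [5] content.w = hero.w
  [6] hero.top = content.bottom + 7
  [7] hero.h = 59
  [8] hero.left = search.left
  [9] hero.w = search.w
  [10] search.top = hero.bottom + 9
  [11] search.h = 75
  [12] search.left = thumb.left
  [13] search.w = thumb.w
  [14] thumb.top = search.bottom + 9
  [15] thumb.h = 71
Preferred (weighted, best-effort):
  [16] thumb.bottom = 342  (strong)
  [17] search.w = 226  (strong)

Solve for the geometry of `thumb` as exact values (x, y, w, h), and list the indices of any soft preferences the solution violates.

thumb = (x=21, y=271, w=226, h=71)
violated soft preferences: none

1. thumb.x = 21  [search.left = thumb.left]
2. thumb.w = 226  [search.w = thumb.w]
3. thumb.y = 271  [thumb.top = search.bottom + 9]
4. thumb.h = 71  [thumb.h = 71]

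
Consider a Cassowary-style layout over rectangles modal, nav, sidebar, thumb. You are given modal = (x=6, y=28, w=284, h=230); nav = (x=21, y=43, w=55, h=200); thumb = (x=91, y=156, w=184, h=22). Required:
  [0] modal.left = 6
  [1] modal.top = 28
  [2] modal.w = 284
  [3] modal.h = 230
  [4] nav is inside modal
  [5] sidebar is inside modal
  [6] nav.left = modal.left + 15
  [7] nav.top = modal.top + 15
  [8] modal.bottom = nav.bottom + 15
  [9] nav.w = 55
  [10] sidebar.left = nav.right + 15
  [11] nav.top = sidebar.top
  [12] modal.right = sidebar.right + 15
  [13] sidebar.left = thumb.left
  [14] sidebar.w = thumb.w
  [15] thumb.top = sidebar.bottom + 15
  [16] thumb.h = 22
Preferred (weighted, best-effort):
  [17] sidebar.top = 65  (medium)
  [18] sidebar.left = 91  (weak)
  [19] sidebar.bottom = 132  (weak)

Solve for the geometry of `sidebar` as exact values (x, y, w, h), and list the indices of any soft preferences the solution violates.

sidebar = (x=91, y=43, w=184, h=98)
violated soft preferences: 17, 19

1. sidebar.x = 91  [sidebar.left = nav.right + 15]
2. sidebar.y = 43  [nav.top = sidebar.top]
3. sidebar.w = 184  [modal.right = sidebar.right + 15]
4. sidebar.h = 98  [thumb.top = sidebar.bottom + 15]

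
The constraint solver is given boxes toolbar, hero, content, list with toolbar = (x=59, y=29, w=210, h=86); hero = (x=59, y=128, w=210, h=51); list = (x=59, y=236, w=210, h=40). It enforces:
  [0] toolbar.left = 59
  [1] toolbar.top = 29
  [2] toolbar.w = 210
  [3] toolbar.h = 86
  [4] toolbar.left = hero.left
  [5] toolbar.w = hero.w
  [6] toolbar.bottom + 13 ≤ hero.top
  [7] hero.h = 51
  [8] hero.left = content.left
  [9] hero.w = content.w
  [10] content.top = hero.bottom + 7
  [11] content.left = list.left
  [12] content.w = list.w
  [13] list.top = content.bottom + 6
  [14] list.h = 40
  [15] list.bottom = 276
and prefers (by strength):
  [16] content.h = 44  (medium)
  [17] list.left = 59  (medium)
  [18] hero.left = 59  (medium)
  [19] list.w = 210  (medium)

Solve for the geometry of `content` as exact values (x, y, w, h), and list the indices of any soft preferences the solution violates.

content = (x=59, y=186, w=210, h=44)
violated soft preferences: none

1. content.x = 59  [hero.left = content.left]
2. content.w = 210  [hero.w = content.w]
3. content.y = 186  [content.top = hero.bottom + 7]
4. content.h = 44  [list.top = content.bottom + 6]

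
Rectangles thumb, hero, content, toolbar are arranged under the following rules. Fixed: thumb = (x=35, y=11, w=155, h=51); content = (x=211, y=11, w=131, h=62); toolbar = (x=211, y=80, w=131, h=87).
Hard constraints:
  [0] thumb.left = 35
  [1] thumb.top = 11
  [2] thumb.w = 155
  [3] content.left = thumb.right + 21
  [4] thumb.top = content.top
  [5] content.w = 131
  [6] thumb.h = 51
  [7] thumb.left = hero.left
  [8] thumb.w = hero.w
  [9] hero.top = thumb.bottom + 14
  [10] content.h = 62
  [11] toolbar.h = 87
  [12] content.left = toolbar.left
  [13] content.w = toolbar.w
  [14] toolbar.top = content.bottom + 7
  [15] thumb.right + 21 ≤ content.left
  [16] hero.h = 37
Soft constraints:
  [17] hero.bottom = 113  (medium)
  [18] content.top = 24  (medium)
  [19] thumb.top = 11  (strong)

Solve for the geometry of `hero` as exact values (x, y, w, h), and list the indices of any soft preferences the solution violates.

hero = (x=35, y=76, w=155, h=37)
violated soft preferences: 18

1. hero.x = 35  [thumb.left = hero.left]
2. hero.w = 155  [thumb.w = hero.w]
3. hero.y = 76  [hero.top = thumb.bottom + 14]
4. hero.h = 37  [hero.h = 37]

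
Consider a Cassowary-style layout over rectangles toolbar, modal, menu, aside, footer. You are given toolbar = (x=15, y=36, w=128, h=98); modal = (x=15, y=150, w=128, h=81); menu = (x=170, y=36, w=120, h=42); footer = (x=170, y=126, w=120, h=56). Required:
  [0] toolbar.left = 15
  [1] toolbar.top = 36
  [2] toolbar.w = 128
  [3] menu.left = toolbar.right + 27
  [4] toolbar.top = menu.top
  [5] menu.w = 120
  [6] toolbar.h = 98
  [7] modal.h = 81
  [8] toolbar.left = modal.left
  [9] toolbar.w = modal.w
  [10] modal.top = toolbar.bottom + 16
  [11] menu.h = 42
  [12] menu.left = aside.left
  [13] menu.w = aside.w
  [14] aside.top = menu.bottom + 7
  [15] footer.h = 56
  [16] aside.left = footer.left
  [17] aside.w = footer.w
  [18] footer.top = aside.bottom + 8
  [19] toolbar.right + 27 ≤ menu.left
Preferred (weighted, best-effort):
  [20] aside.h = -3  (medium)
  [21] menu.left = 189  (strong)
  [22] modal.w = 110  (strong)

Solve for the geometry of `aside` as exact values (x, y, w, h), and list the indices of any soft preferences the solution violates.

1. aside.x = 170  [menu.left = aside.left]
2. aside.w = 120  [menu.w = aside.w]
3. aside.y = 85  [aside.top = menu.bottom + 7]
4. aside.h = 33  [footer.top = aside.bottom + 8]

aside = (x=170, y=85, w=120, h=33)
violated soft preferences: 20, 21, 22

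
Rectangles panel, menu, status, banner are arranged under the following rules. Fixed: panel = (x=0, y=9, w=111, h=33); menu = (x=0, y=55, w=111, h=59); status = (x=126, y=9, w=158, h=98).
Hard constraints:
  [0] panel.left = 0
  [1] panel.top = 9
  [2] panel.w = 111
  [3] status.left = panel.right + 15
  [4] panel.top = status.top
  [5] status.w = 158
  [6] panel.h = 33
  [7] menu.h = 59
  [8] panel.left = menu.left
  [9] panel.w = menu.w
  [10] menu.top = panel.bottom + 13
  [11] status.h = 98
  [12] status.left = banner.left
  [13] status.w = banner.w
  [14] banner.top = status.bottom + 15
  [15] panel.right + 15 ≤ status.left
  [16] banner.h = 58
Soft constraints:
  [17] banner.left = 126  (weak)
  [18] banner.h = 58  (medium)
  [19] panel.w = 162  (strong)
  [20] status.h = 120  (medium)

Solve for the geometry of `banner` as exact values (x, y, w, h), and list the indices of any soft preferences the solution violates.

1. banner.x = 126  [status.left = banner.left]
2. banner.w = 158  [status.w = banner.w]
3. banner.y = 122  [banner.top = status.bottom + 15]
4. banner.h = 58  [banner.h = 58]

banner = (x=126, y=122, w=158, h=58)
violated soft preferences: 19, 20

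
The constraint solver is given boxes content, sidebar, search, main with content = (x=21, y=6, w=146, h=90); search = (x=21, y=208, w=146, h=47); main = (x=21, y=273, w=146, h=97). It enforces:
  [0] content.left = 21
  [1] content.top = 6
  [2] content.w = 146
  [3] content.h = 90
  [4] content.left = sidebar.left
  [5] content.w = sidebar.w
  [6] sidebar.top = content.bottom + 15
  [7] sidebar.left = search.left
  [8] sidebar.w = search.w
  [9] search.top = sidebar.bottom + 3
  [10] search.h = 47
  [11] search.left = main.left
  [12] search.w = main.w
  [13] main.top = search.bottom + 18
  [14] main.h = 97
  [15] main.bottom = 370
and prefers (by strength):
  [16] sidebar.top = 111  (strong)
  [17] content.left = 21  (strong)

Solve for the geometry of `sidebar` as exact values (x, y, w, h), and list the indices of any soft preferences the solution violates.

sidebar = (x=21, y=111, w=146, h=94)
violated soft preferences: none

1. sidebar.x = 21  [content.left = sidebar.left]
2. sidebar.w = 146  [content.w = sidebar.w]
3. sidebar.y = 111  [sidebar.top = content.bottom + 15]
4. sidebar.h = 94  [search.top = sidebar.bottom + 3]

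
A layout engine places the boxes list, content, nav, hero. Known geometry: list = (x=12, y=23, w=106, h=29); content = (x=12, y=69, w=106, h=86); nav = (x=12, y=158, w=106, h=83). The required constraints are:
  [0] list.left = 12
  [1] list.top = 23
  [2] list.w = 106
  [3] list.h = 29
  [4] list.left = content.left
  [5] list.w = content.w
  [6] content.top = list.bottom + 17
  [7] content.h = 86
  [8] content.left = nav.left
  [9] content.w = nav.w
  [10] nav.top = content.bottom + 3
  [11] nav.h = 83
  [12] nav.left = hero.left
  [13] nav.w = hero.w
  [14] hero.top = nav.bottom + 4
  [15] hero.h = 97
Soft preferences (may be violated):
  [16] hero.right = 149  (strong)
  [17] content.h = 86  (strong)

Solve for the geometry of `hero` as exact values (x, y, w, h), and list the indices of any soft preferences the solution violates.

hero = (x=12, y=245, w=106, h=97)
violated soft preferences: 16

1. hero.x = 12  [nav.left = hero.left]
2. hero.w = 106  [nav.w = hero.w]
3. hero.y = 245  [hero.top = nav.bottom + 4]
4. hero.h = 97  [hero.h = 97]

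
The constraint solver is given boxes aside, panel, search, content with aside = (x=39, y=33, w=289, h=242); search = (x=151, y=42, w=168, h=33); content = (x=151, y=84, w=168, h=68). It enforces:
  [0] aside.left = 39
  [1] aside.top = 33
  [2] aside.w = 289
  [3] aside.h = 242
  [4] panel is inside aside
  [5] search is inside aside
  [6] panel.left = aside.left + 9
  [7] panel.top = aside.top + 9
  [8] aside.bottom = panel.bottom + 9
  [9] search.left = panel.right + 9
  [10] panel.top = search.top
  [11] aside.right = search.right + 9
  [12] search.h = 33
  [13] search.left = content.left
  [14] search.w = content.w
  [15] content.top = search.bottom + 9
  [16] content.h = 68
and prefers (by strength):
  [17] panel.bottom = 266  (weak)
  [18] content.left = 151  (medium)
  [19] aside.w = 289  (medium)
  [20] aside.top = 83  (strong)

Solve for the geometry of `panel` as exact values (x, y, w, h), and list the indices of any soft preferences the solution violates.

panel = (x=48, y=42, w=94, h=224)
violated soft preferences: 20

1. panel.x = 48  [panel.left = aside.left + 9]
2. panel.y = 42  [panel.top = aside.top + 9]
3. panel.h = 224  [aside.bottom = panel.bottom + 9]
4. panel.w = 94  [search.left = panel.right + 9]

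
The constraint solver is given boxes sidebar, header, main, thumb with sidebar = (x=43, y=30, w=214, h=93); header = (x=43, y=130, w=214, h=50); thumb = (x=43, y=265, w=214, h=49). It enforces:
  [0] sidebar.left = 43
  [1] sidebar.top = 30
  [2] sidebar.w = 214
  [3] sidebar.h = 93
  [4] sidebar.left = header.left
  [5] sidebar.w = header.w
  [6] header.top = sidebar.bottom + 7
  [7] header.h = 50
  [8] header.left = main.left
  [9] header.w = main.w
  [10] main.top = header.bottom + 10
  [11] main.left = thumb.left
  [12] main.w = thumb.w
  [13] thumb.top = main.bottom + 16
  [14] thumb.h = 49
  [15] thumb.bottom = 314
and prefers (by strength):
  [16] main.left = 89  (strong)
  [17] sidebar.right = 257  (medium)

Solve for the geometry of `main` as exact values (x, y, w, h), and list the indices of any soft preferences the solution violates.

1. main.x = 43  [header.left = main.left]
2. main.w = 214  [header.w = main.w]
3. main.y = 190  [main.top = header.bottom + 10]
4. main.h = 59  [thumb.top = main.bottom + 16]

main = (x=43, y=190, w=214, h=59)
violated soft preferences: 16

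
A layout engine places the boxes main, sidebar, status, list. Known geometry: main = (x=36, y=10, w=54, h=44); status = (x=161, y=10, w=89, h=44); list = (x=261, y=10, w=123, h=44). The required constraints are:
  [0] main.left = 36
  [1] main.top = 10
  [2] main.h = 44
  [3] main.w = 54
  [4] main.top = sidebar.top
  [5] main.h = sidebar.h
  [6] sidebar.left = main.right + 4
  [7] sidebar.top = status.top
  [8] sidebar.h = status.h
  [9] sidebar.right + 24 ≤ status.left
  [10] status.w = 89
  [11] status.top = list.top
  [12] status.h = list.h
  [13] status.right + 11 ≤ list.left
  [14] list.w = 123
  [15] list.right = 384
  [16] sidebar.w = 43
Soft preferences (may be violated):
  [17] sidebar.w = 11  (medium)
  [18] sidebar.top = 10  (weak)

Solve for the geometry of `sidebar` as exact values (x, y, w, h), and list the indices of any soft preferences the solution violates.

sidebar = (x=94, y=10, w=43, h=44)
violated soft preferences: 17

1. sidebar.y = 10  [main.top = sidebar.top]
2. sidebar.h = 44  [main.h = sidebar.h]
3. sidebar.x = 94  [sidebar.left = main.right + 4]
4. sidebar.w = 43  [sidebar.w = 43]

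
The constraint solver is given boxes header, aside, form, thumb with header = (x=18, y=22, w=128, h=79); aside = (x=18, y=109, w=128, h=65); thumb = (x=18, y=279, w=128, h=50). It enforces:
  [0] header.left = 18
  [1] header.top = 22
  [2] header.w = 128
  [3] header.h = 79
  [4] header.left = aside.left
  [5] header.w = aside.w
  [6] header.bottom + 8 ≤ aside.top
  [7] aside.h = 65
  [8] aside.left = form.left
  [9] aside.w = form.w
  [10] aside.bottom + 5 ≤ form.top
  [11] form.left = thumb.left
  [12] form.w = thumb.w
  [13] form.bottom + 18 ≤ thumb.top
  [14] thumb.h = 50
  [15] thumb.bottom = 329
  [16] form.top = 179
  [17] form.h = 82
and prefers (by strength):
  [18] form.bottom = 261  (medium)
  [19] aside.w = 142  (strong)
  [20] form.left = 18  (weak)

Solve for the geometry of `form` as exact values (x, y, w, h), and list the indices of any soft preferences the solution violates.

1. form.x = 18  [aside.left = form.left]
2. form.w = 128  [aside.w = form.w]
3. form.y = 179  [form.top = 179]
4. form.h = 82  [form.h = 82]

form = (x=18, y=179, w=128, h=82)
violated soft preferences: 19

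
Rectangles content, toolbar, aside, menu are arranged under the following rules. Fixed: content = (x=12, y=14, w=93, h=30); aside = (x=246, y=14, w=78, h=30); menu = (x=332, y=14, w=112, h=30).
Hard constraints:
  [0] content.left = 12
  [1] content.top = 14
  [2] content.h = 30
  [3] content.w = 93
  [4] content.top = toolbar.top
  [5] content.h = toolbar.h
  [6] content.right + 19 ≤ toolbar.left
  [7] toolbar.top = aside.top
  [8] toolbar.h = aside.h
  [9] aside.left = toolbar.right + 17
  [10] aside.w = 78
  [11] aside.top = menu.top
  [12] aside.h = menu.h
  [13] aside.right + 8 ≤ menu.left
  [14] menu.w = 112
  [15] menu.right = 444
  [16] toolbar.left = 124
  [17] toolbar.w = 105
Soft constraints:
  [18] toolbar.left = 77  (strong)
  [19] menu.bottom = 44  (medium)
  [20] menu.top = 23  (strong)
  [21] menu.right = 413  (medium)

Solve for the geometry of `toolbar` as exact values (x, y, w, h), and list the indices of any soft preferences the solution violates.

toolbar = (x=124, y=14, w=105, h=30)
violated soft preferences: 18, 20, 21

1. toolbar.y = 14  [content.top = toolbar.top]
2. toolbar.h = 30  [content.h = toolbar.h]
3. toolbar.x = 124  [toolbar.left = 124]
4. toolbar.w = 105  [toolbar.w = 105]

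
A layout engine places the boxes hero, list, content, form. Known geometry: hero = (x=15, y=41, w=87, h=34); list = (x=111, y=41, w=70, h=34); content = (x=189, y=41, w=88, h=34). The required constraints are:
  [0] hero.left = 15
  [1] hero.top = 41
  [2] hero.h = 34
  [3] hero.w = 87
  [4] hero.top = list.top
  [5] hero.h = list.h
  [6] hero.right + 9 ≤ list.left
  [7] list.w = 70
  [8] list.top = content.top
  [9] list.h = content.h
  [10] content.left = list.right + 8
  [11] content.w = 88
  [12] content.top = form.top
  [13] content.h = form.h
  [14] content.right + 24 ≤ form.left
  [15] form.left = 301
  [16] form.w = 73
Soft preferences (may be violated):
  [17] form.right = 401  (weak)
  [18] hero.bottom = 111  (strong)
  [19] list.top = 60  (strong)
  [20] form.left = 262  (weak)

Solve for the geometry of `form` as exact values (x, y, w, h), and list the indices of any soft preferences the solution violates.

1. form.y = 41  [content.top = form.top]
2. form.h = 34  [content.h = form.h]
3. form.x = 301  [form.left = 301]
4. form.w = 73  [form.w = 73]

form = (x=301, y=41, w=73, h=34)
violated soft preferences: 17, 18, 19, 20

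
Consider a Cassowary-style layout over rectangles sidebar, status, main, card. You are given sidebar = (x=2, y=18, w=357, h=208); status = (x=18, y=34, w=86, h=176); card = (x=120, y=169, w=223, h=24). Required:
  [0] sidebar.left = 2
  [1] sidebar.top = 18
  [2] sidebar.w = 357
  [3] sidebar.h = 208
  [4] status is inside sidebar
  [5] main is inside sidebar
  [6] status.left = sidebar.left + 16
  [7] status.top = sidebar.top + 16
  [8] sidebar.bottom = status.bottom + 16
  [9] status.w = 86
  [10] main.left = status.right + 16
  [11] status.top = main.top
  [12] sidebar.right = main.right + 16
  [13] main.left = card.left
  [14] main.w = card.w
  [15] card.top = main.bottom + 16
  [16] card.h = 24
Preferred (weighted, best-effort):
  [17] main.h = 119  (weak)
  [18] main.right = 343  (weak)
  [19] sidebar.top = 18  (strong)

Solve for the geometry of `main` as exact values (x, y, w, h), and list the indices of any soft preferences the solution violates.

main = (x=120, y=34, w=223, h=119)
violated soft preferences: none

1. main.x = 120  [main.left = status.right + 16]
2. main.y = 34  [status.top = main.top]
3. main.w = 223  [sidebar.right = main.right + 16]
4. main.h = 119  [card.top = main.bottom + 16]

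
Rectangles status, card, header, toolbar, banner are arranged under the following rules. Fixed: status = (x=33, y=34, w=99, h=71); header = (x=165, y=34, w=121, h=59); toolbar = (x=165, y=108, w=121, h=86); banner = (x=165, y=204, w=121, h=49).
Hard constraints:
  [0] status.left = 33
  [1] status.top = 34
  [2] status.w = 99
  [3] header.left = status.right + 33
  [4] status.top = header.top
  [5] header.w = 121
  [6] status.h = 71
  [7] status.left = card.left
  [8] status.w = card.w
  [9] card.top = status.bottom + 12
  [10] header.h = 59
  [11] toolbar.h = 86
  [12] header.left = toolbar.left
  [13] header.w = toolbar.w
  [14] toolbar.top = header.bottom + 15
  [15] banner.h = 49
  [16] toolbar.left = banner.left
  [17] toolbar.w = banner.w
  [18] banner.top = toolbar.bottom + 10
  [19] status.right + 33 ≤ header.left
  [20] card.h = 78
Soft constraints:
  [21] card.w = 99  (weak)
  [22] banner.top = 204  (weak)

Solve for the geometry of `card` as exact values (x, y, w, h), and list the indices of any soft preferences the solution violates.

card = (x=33, y=117, w=99, h=78)
violated soft preferences: none

1. card.x = 33  [status.left = card.left]
2. card.w = 99  [status.w = card.w]
3. card.y = 117  [card.top = status.bottom + 12]
4. card.h = 78  [card.h = 78]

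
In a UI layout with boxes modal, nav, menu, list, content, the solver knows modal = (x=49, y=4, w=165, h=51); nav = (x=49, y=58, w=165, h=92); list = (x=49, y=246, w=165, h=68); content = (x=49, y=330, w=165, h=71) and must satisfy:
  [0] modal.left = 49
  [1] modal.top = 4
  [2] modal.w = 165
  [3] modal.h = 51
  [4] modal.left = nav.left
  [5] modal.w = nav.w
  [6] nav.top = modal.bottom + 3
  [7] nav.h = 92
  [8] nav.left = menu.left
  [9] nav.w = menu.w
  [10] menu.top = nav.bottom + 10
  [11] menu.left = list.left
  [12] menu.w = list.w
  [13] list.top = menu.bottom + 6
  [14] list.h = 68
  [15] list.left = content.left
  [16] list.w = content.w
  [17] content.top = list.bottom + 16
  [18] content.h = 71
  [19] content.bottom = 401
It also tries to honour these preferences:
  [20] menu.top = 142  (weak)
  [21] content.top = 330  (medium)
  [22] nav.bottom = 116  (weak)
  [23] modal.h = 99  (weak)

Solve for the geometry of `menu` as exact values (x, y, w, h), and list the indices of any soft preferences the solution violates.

1. menu.x = 49  [nav.left = menu.left]
2. menu.w = 165  [nav.w = menu.w]
3. menu.y = 160  [menu.top = nav.bottom + 10]
4. menu.h = 80  [list.top = menu.bottom + 6]

menu = (x=49, y=160, w=165, h=80)
violated soft preferences: 20, 22, 23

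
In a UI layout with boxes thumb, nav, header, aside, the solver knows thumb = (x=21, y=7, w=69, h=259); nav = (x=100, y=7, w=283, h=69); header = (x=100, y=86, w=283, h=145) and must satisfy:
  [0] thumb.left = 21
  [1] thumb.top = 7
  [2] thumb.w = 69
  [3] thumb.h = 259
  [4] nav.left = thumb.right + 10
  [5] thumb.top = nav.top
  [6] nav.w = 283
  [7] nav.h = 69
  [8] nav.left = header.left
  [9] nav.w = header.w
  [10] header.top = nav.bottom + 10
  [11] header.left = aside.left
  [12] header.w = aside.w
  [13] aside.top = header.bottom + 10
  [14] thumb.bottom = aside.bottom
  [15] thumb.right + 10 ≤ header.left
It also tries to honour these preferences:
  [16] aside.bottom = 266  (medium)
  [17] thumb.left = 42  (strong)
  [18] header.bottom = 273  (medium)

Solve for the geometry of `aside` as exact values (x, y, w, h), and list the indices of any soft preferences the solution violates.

aside = (x=100, y=241, w=283, h=25)
violated soft preferences: 17, 18

1. aside.x = 100  [header.left = aside.left]
2. aside.w = 283  [header.w = aside.w]
3. aside.y = 241  [aside.top = header.bottom + 10]
4. aside.h = 25  [thumb.bottom = aside.bottom]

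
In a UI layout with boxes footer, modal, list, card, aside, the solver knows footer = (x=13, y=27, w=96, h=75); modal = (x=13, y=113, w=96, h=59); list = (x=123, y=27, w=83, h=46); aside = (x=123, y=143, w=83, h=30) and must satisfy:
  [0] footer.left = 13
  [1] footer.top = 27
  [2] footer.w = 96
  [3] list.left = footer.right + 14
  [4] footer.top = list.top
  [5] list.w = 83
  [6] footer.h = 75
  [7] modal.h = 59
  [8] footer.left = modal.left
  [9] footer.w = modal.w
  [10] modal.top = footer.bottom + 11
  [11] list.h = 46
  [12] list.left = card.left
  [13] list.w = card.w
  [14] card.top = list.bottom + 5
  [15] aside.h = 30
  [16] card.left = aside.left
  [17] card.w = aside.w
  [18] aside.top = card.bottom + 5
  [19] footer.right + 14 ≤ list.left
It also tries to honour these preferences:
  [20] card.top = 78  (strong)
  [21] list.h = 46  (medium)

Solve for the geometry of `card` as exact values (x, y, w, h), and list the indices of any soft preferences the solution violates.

card = (x=123, y=78, w=83, h=60)
violated soft preferences: none

1. card.x = 123  [list.left = card.left]
2. card.w = 83  [list.w = card.w]
3. card.y = 78  [card.top = list.bottom + 5]
4. card.h = 60  [aside.top = card.bottom + 5]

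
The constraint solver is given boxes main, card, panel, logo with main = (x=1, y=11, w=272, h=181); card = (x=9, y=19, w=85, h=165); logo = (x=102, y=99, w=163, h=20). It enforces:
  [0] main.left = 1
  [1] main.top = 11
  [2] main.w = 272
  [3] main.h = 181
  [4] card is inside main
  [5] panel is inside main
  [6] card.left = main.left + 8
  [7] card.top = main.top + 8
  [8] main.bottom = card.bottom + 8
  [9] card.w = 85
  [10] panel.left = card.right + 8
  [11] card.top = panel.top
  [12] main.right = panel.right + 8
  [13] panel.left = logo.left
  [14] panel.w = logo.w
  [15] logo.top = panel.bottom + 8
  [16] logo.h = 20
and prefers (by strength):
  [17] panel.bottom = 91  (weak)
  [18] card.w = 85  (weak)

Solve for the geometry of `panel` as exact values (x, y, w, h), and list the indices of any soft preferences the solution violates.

panel = (x=102, y=19, w=163, h=72)
violated soft preferences: none

1. panel.x = 102  [panel.left = card.right + 8]
2. panel.y = 19  [card.top = panel.top]
3. panel.w = 163  [main.right = panel.right + 8]
4. panel.h = 72  [logo.top = panel.bottom + 8]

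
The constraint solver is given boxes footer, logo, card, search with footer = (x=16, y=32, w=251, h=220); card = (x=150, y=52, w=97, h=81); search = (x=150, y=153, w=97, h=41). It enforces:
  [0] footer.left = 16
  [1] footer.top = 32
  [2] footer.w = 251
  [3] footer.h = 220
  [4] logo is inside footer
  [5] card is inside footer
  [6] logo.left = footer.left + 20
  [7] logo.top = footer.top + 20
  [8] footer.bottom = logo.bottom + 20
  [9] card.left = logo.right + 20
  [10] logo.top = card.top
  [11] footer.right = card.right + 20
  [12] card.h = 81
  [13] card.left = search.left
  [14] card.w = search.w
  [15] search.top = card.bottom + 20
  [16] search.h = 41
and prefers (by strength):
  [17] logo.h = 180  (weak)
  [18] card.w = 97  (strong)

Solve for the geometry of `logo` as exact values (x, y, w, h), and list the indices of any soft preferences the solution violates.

1. logo.x = 36  [logo.left = footer.left + 20]
2. logo.y = 52  [logo.top = footer.top + 20]
3. logo.h = 180  [footer.bottom = logo.bottom + 20]
4. logo.w = 94  [card.left = logo.right + 20]

logo = (x=36, y=52, w=94, h=180)
violated soft preferences: none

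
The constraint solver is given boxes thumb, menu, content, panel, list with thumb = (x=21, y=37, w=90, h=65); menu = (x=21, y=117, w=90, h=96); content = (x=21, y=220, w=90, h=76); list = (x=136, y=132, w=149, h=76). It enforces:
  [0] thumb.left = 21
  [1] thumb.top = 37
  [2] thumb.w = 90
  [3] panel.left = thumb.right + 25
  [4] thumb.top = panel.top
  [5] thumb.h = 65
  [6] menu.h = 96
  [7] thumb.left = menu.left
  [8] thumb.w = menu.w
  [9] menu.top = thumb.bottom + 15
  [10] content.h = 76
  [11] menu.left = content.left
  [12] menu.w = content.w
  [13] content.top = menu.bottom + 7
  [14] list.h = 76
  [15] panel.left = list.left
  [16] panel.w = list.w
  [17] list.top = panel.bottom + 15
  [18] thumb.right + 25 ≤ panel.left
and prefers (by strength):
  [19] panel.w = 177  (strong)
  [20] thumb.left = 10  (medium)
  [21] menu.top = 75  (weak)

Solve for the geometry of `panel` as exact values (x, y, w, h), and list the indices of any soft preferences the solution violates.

panel = (x=136, y=37, w=149, h=80)
violated soft preferences: 19, 20, 21

1. panel.x = 136  [panel.left = thumb.right + 25]
2. panel.y = 37  [thumb.top = panel.top]
3. panel.w = 149  [panel.w = list.w]
4. panel.h = 80  [list.top = panel.bottom + 15]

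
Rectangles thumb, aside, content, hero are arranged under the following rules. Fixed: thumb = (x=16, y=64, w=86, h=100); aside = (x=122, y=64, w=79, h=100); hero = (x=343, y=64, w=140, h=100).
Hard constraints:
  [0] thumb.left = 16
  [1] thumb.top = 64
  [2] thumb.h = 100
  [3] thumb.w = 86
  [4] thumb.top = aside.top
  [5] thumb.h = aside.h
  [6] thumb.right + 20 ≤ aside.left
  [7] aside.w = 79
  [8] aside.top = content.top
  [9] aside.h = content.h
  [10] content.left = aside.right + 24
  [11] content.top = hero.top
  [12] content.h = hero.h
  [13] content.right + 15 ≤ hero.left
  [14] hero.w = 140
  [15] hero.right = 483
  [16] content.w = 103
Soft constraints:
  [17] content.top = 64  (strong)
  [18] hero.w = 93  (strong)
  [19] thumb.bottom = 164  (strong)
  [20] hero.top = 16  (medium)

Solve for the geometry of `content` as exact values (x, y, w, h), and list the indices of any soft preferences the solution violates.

1. content.y = 64  [aside.top = content.top]
2. content.h = 100  [aside.h = content.h]
3. content.x = 225  [content.left = aside.right + 24]
4. content.w = 103  [content.w = 103]

content = (x=225, y=64, w=103, h=100)
violated soft preferences: 18, 20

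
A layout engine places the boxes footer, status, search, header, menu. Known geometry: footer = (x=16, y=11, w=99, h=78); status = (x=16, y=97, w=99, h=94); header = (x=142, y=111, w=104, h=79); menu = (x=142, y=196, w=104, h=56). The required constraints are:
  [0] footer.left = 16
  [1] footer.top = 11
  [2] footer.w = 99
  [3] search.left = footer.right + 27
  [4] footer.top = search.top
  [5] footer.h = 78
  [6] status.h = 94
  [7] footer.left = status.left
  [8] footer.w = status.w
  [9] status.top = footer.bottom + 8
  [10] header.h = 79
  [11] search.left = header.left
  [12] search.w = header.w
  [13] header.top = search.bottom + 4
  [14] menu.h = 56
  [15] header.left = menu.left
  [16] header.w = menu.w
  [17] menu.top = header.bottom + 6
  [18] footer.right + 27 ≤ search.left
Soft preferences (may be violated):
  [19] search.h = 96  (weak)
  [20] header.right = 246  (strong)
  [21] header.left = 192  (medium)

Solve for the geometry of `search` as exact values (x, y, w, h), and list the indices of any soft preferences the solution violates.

1. search.x = 142  [search.left = footer.right + 27]
2. search.y = 11  [footer.top = search.top]
3. search.w = 104  [search.w = header.w]
4. search.h = 96  [header.top = search.bottom + 4]

search = (x=142, y=11, w=104, h=96)
violated soft preferences: 21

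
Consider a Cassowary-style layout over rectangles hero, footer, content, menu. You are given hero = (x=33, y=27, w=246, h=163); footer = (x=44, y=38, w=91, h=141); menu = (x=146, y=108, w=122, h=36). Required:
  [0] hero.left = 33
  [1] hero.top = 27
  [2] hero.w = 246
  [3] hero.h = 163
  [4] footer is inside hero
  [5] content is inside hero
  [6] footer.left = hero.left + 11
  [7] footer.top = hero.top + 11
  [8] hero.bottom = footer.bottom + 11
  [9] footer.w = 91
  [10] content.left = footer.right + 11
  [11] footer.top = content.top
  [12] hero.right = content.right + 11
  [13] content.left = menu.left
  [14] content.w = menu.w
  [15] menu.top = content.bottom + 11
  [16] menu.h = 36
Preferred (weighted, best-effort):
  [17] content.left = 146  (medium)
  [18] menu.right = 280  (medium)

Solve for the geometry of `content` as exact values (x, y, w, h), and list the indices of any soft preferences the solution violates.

content = (x=146, y=38, w=122, h=59)
violated soft preferences: 18

1. content.x = 146  [content.left = footer.right + 11]
2. content.y = 38  [footer.top = content.top]
3. content.w = 122  [hero.right = content.right + 11]
4. content.h = 59  [menu.top = content.bottom + 11]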